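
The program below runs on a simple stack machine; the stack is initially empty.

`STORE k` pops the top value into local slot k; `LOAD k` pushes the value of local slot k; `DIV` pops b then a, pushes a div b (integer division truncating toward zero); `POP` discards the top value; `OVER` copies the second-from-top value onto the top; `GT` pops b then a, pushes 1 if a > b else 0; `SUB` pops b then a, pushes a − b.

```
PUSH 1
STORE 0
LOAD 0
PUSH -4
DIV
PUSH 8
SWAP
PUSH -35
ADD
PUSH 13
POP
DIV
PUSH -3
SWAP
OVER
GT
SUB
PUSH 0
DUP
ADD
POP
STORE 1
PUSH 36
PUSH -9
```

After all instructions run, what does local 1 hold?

PUSH 1   → [1]
STORE 0  → []
LOAD 0   → [1]
PUSH -4  → [1, -4]
DIV      → [0]
PUSH 8   → [0, 8]
SWAP     → [8, 0]
PUSH -35 → [8, 0, -35]
ADD      → [8, -35]
PUSH 13  → [8, -35, 13]
POP      → [8, -35]
DIV      → [0]
PUSH -3  → [0, -3]
SWAP     → [-3, 0]
OVER     → [-3, 0, -3]
GT       → [-3, 1]
SUB      → [-4]
PUSH 0   → [-4, 0]
DUP      → [-4, 0, 0]
ADD      → [-4, 0]
POP      → [-4]
STORE 1  → []
PUSH 36  → [36]
PUSH -9  → [36, -9]

-4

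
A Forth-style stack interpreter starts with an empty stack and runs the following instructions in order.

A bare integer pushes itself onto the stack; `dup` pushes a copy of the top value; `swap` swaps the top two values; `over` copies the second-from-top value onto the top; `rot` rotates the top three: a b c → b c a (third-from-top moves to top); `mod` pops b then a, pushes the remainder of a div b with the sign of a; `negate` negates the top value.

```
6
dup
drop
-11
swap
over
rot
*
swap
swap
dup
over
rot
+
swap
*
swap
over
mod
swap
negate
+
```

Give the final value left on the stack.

-29276

6      : 6
dup    : 6 6
drop   : 6
-11    : 6 -11
swap   : -11 6
over   : -11 6 -11
rot    : 6 -11 -11
*      : 6 121
swap   : 121 6
swap   : 6 121
dup    : 6 121 121
over   : 6 121 121 121
rot    : 6 121 121 121
+      : 6 121 242
swap   : 6 242 121
*      : 6 29282
swap   : 29282 6
over   : 29282 6 29282
mod    : 29282 6
swap   : 6 29282
negate : 6 -29282
+      : -29276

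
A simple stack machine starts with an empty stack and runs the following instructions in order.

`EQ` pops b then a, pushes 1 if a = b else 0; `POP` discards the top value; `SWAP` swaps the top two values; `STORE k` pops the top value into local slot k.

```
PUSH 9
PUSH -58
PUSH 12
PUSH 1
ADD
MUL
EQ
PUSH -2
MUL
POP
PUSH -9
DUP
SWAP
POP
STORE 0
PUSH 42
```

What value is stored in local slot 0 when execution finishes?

-9

PUSH 9   : [9]
PUSH -58 : [9, -58]
PUSH 12  : [9, -58, 12]
PUSH 1   : [9, -58, 12, 1]
ADD      : [9, -58, 13]
MUL      : [9, -754]
EQ       : [0]
PUSH -2  : [0, -2]
MUL      : [0]
POP      : []
PUSH -9  : [-9]
DUP      : [-9, -9]
SWAP     : [-9, -9]
POP      : [-9]
STORE 0  : []
PUSH 42  : [42]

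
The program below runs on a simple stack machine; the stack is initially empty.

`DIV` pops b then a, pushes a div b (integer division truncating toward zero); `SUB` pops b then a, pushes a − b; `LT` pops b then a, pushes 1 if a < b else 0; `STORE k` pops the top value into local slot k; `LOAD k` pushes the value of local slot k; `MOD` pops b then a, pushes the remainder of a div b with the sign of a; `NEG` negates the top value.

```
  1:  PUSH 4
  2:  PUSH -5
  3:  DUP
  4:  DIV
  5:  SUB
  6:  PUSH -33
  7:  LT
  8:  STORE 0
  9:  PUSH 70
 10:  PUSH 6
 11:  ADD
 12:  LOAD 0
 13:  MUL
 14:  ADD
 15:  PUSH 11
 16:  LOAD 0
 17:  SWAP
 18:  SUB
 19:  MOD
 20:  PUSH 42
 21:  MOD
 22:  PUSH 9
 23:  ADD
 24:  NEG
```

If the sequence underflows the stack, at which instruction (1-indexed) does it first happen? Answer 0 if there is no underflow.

PUSH 4    4
PUSH -5   4 -5
DUP       4 -5 -5
DIV       4 1
SUB       3
PUSH -33  3 -33
LT        0
STORE 0   (empty)
PUSH 70   70
PUSH 6    70 6
ADD       76
LOAD 0    76 0
MUL       0
ADD  — needs 2 operands, stack has 1 → underflow

14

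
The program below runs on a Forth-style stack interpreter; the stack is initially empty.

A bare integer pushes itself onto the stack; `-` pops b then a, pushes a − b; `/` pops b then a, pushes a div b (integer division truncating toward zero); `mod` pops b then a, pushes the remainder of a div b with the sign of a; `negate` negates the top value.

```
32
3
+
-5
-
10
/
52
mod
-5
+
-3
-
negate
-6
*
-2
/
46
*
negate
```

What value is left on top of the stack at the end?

32     -> [32]
3      -> [32, 3]
+      -> [35]
-5     -> [35, -5]
-      -> [40]
10     -> [40, 10]
/      -> [4]
52     -> [4, 52]
mod    -> [4]
-5     -> [4, -5]
+      -> [-1]
-3     -> [-1, -3]
-      -> [2]
negate -> [-2]
-6     -> [-2, -6]
*      -> [12]
-2     -> [12, -2]
/      -> [-6]
46     -> [-6, 46]
*      -> [-276]
negate -> [276]

276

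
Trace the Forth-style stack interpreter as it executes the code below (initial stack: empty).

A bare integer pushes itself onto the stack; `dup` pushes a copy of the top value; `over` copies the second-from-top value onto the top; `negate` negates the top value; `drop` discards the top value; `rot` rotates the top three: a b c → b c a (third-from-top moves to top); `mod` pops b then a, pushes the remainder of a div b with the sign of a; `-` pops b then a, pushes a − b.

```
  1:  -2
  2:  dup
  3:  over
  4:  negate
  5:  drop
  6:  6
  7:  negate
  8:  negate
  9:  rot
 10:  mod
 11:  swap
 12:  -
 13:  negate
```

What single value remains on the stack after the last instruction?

-2

-2     -> [-2]
dup    -> [-2, -2]
over   -> [-2, -2, -2]
negate -> [-2, -2, 2]
drop   -> [-2, -2]
6      -> [-2, -2, 6]
negate -> [-2, -2, -6]
negate -> [-2, -2, 6]
rot    -> [-2, 6, -2]
mod    -> [-2, 0]
swap   -> [0, -2]
-      -> [2]
negate -> [-2]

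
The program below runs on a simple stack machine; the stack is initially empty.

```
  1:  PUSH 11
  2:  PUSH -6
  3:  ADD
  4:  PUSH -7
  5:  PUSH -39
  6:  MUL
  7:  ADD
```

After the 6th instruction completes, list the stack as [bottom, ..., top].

PUSH 11  → [11]
PUSH -6  → [11, -6]
ADD      → [5]
PUSH -7  → [5, -7]
PUSH -39 → [5, -7, -39]
MUL      → [5, 273]

[5, 273]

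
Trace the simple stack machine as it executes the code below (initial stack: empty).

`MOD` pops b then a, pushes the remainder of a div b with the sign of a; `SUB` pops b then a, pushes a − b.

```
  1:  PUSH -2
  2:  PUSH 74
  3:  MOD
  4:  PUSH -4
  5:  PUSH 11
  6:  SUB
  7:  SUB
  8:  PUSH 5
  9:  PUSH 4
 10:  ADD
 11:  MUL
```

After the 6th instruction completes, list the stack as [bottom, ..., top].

[-2, -15]

PUSH -2 : [-2]
PUSH 74 : [-2, 74]
MOD     : [-2]
PUSH -4 : [-2, -4]
PUSH 11 : [-2, -4, 11]
SUB     : [-2, -15]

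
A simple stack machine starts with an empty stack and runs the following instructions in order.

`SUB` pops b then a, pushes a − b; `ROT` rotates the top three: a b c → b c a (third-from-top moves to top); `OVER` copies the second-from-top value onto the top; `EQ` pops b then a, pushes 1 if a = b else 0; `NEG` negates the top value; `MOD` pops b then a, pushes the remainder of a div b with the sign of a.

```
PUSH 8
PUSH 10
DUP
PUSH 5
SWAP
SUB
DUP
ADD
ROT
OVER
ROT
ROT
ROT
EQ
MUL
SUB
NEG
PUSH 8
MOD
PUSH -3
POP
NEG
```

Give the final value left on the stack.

PUSH 8  -> [8]
PUSH 10 -> [8, 10]
DUP     -> [8, 10, 10]
PUSH 5  -> [8, 10, 10, 5]
SWAP    -> [8, 10, 5, 10]
SUB     -> [8, 10, -5]
DUP     -> [8, 10, -5, -5]
ADD     -> [8, 10, -10]
ROT     -> [10, -10, 8]
OVER    -> [10, -10, 8, -10]
ROT     -> [10, 8, -10, -10]
ROT     -> [10, -10, -10, 8]
ROT     -> [10, -10, 8, -10]
EQ      -> [10, -10, 0]
MUL     -> [10, 0]
SUB     -> [10]
NEG     -> [-10]
PUSH 8  -> [-10, 8]
MOD     -> [-2]
PUSH -3 -> [-2, -3]
POP     -> [-2]
NEG     -> [2]

2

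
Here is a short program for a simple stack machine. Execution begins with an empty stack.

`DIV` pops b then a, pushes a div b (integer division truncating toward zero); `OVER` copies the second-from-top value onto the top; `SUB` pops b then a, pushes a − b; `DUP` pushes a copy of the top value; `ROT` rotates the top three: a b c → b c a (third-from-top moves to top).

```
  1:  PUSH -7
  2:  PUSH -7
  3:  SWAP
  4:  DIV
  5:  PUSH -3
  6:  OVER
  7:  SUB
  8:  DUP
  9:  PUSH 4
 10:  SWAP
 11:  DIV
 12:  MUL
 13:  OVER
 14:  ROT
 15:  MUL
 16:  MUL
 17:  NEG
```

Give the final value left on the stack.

PUSH -7 : [-7]
PUSH -7 : [-7, -7]
SWAP    : [-7, -7]
DIV     : [1]
PUSH -3 : [1, -3]
OVER    : [1, -3, 1]
SUB     : [1, -4]
DUP     : [1, -4, -4]
PUSH 4  : [1, -4, -4, 4]
SWAP    : [1, -4, 4, -4]
DIV     : [1, -4, -1]
MUL     : [1, 4]
OVER    : [1, 4, 1]
ROT     : [4, 1, 1]
MUL     : [4, 1]
MUL     : [4]
NEG     : [-4]

-4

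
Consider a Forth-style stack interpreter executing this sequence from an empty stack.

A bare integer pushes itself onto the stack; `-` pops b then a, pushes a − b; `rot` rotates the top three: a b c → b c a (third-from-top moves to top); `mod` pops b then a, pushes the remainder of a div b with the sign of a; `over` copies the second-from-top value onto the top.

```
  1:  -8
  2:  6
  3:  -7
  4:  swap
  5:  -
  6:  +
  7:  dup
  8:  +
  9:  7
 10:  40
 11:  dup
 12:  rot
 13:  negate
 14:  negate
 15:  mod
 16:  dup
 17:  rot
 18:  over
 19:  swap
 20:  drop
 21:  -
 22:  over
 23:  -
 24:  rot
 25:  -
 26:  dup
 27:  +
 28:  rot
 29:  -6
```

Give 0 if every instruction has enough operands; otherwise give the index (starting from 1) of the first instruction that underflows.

28

-8     -> -8
6      -> -8 6
-7     -> -8 6 -7
swap   -> -8 -7 6
-      -> -8 -13
+      -> -21
dup    -> -21 -21
+      -> -42
7      -> -42 7
40     -> -42 7 40
dup    -> -42 7 40 40
rot    -> -42 40 40 7
negate -> -42 40 40 -7
negate -> -42 40 40 7
mod    -> -42 40 5
dup    -> -42 40 5 5
rot    -> -42 5 5 40
over   -> -42 5 5 40 5
swap   -> -42 5 5 5 40
drop   -> -42 5 5 5
-      -> -42 5 0
over   -> -42 5 0 5
-      -> -42 5 -5
rot    -> 5 -5 -42
-      -> 5 37
dup    -> 5 37 37
+      -> 5 74
rot  — needs 3 operands, stack has 2 → underflow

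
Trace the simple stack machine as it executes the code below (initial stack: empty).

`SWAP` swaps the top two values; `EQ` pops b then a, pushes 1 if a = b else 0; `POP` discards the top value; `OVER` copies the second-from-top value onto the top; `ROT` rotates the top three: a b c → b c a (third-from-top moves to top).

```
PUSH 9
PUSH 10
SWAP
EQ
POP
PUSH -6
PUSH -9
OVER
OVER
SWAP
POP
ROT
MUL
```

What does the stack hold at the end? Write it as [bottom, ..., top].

[-9, 54]

PUSH 9   [9]
PUSH 10  [9, 10]
SWAP     [10, 9]
EQ       [0]
POP      []
PUSH -6  [-6]
PUSH -9  [-6, -9]
OVER     [-6, -9, -6]
OVER     [-6, -9, -6, -9]
SWAP     [-6, -9, -9, -6]
POP      [-6, -9, -9]
ROT      [-9, -9, -6]
MUL      [-9, 54]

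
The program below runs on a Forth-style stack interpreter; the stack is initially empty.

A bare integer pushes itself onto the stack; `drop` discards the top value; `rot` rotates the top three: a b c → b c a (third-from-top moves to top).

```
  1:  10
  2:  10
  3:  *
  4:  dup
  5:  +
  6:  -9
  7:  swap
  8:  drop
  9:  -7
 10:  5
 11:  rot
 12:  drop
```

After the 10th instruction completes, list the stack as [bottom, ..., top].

[-9, -7, 5]

10   : [10]
10   : [10, 10]
*    : [100]
dup  : [100, 100]
+    : [200]
-9   : [200, -9]
swap : [-9, 200]
drop : [-9]
-7   : [-9, -7]
5    : [-9, -7, 5]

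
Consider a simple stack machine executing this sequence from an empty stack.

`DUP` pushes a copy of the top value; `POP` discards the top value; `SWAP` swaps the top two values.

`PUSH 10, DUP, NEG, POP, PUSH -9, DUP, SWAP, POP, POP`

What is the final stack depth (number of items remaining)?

1

PUSH 10 → 10
DUP     → 10 10
NEG     → 10 -10
POP     → 10
PUSH -9 → 10 -9
DUP     → 10 -9 -9
SWAP    → 10 -9 -9
POP     → 10 -9
POP     → 10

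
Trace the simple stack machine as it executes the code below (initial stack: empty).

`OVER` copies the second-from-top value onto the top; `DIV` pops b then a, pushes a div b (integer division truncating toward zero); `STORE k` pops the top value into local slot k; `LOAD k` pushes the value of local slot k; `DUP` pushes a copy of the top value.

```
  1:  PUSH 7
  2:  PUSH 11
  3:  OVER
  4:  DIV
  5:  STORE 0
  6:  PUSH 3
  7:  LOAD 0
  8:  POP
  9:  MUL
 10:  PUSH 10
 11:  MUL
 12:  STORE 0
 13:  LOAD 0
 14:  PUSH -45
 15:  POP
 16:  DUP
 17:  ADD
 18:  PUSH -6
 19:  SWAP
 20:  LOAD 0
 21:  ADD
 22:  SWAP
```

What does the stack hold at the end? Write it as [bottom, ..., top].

[630, -6]

PUSH 7   -> 7
PUSH 11  -> 7 11
OVER     -> 7 11 7
DIV      -> 7 1
STORE 0  -> 7
PUSH 3   -> 7 3
LOAD 0   -> 7 3 1
POP      -> 7 3
MUL      -> 21
PUSH 10  -> 21 10
MUL      -> 210
STORE 0  -> (empty)
LOAD 0   -> 210
PUSH -45 -> 210 -45
POP      -> 210
DUP      -> 210 210
ADD      -> 420
PUSH -6  -> 420 -6
SWAP     -> -6 420
LOAD 0   -> -6 420 210
ADD      -> -6 630
SWAP     -> 630 -6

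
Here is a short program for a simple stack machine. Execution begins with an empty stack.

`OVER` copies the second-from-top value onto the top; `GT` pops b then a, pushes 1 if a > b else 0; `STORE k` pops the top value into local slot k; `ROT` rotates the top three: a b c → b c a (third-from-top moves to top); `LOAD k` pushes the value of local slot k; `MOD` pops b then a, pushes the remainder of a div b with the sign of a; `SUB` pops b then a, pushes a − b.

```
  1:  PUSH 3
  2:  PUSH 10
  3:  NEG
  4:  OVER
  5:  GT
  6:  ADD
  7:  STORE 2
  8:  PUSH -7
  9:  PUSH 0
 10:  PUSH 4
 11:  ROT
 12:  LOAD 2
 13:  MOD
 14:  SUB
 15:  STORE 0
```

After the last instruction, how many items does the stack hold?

1

PUSH 3  : 3
PUSH 10 : 3 10
NEG     : 3 -10
OVER    : 3 -10 3
GT      : 3 0
ADD     : 3
STORE 2 : (empty)
PUSH -7 : -7
PUSH 0  : -7 0
PUSH 4  : -7 0 4
ROT     : 0 4 -7
LOAD 2  : 0 4 -7 3
MOD     : 0 4 -1
SUB     : 0 5
STORE 0 : 0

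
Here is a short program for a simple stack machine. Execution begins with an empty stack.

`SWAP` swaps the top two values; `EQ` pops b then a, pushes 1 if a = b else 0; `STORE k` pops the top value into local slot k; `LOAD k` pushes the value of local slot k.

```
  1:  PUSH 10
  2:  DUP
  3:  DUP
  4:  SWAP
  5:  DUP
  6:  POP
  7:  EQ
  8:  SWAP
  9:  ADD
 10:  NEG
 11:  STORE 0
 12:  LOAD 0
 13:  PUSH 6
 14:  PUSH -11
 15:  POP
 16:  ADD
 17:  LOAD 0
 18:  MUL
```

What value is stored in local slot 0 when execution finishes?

-11

PUSH 10  -> 10
DUP      -> 10 10
DUP      -> 10 10 10
SWAP     -> 10 10 10
DUP      -> 10 10 10 10
POP      -> 10 10 10
EQ       -> 10 1
SWAP     -> 1 10
ADD      -> 11
NEG      -> -11
STORE 0  -> (empty)
LOAD 0   -> -11
PUSH 6   -> -11 6
PUSH -11 -> -11 6 -11
POP      -> -11 6
ADD      -> -5
LOAD 0   -> -5 -11
MUL      -> 55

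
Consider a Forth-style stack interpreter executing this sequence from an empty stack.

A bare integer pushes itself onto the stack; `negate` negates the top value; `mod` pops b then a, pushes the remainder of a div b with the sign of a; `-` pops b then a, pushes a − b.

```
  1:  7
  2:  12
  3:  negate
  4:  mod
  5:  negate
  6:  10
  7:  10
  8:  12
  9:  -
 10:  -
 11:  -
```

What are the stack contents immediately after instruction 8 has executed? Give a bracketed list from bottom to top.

[-7, 10, 10, 12]

7      → [7]
12     → [7, 12]
negate → [7, -12]
mod    → [7]
negate → [-7]
10     → [-7, 10]
10     → [-7, 10, 10]
12     → [-7, 10, 10, 12]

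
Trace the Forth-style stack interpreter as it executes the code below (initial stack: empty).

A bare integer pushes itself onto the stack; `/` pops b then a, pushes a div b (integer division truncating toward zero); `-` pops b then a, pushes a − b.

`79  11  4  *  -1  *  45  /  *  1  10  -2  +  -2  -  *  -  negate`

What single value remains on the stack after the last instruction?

10

79     -> [79]
11     -> [79, 11]
4      -> [79, 11, 4]
*      -> [79, 44]
-1     -> [79, 44, -1]
*      -> [79, -44]
45     -> [79, -44, 45]
/      -> [79, 0]
*      -> [0]
1      -> [0, 1]
10     -> [0, 1, 10]
-2     -> [0, 1, 10, -2]
+      -> [0, 1, 8]
-2     -> [0, 1, 8, -2]
-      -> [0, 1, 10]
*      -> [0, 10]
-      -> [-10]
negate -> [10]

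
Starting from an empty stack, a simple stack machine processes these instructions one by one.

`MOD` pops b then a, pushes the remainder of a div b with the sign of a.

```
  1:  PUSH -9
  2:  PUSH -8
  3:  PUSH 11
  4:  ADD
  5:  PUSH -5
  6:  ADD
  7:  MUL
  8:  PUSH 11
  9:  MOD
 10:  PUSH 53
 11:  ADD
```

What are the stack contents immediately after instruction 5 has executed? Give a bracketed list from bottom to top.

PUSH -9  [-9]
PUSH -8  [-9, -8]
PUSH 11  [-9, -8, 11]
ADD      [-9, 3]
PUSH -5  [-9, 3, -5]

[-9, 3, -5]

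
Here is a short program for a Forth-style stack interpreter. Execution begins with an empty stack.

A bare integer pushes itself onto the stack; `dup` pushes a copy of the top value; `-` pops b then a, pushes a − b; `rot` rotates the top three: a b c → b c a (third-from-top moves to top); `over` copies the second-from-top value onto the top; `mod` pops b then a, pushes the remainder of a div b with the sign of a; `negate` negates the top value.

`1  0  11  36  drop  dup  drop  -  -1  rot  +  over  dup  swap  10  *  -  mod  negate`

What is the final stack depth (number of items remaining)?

2

1      -> [1]
0      -> [1, 0]
11     -> [1, 0, 11]
36     -> [1, 0, 11, 36]
drop   -> [1, 0, 11]
dup    -> [1, 0, 11, 11]
drop   -> [1, 0, 11]
-      -> [1, -11]
-1     -> [1, -11, -1]
rot    -> [-11, -1, 1]
+      -> [-11, 0]
over   -> [-11, 0, -11]
dup    -> [-11, 0, -11, -11]
swap   -> [-11, 0, -11, -11]
10     -> [-11, 0, -11, -11, 10]
*      -> [-11, 0, -11, -110]
-      -> [-11, 0, 99]
mod    -> [-11, 0]
negate -> [-11, 0]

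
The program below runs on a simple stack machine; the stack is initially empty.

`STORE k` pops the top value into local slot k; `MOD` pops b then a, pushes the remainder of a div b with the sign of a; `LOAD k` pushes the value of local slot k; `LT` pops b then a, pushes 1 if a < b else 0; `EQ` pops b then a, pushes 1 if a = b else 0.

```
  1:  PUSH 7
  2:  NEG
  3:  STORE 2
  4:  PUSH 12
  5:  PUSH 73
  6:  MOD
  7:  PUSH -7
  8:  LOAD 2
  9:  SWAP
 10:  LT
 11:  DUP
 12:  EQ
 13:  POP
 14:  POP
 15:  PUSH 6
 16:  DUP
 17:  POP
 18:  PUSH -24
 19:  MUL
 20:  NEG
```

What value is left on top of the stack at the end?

144

PUSH 7   : 7
NEG      : -7
STORE 2  : (empty)
PUSH 12  : 12
PUSH 73  : 12 73
MOD      : 12
PUSH -7  : 12 -7
LOAD 2   : 12 -7 -7
SWAP     : 12 -7 -7
LT       : 12 0
DUP      : 12 0 0
EQ       : 12 1
POP      : 12
POP      : (empty)
PUSH 6   : 6
DUP      : 6 6
POP      : 6
PUSH -24 : 6 -24
MUL      : -144
NEG      : 144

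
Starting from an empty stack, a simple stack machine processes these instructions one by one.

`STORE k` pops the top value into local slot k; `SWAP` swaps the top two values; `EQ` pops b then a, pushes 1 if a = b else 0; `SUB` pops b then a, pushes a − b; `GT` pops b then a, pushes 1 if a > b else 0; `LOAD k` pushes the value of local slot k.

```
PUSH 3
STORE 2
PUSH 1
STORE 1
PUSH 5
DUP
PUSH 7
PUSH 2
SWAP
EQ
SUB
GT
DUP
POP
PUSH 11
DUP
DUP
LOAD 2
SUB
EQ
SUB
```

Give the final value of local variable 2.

PUSH 3  : 3
STORE 2 : (empty)
PUSH 1  : 1
STORE 1 : (empty)
PUSH 5  : 5
DUP     : 5 5
PUSH 7  : 5 5 7
PUSH 2  : 5 5 7 2
SWAP    : 5 5 2 7
EQ      : 5 5 0
SUB     : 5 5
GT      : 0
DUP     : 0 0
POP     : 0
PUSH 11 : 0 11
DUP     : 0 11 11
DUP     : 0 11 11 11
LOAD 2  : 0 11 11 11 3
SUB     : 0 11 11 8
EQ      : 0 11 0
SUB     : 0 11

3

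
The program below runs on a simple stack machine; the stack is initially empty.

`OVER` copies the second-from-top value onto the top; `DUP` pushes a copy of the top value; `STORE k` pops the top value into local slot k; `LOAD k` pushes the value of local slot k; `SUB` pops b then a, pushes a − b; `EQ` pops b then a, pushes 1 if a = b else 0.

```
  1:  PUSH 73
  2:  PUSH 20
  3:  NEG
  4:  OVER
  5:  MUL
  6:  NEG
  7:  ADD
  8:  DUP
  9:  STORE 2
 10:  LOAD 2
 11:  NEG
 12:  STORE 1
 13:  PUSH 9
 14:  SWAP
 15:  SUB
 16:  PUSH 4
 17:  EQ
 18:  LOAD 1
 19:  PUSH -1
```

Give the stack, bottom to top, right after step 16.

PUSH 73 -> [73]
PUSH 20 -> [73, 20]
NEG     -> [73, -20]
OVER    -> [73, -20, 73]
MUL     -> [73, -1460]
NEG     -> [73, 1460]
ADD     -> [1533]
DUP     -> [1533, 1533]
STORE 2 -> [1533]
LOAD 2  -> [1533, 1533]
NEG     -> [1533, -1533]
STORE 1 -> [1533]
PUSH 9  -> [1533, 9]
SWAP    -> [9, 1533]
SUB     -> [-1524]
PUSH 4  -> [-1524, 4]

[-1524, 4]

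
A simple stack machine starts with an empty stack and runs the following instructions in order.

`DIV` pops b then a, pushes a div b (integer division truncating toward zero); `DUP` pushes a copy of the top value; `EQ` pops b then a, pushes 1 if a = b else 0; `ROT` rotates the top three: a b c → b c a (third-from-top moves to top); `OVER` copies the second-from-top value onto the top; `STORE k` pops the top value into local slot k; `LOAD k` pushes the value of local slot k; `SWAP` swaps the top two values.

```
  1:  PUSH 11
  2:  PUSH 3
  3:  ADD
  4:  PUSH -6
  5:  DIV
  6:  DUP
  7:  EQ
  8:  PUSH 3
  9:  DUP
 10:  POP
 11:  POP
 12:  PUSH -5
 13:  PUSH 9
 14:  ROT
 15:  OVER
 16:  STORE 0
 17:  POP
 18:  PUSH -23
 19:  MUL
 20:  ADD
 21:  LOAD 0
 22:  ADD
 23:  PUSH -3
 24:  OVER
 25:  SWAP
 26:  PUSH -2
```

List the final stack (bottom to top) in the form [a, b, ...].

PUSH 11  : 11
PUSH 3   : 11 3
ADD      : 14
PUSH -6  : 14 -6
DIV      : -2
DUP      : -2 -2
EQ       : 1
PUSH 3   : 1 3
DUP      : 1 3 3
POP      : 1 3
POP      : 1
PUSH -5  : 1 -5
PUSH 9   : 1 -5 9
ROT      : -5 9 1
OVER     : -5 9 1 9
STORE 0  : -5 9 1
POP      : -5 9
PUSH -23 : -5 9 -23
MUL      : -5 -207
ADD      : -212
LOAD 0   : -212 9
ADD      : -203
PUSH -3  : -203 -3
OVER     : -203 -3 -203
SWAP     : -203 -203 -3
PUSH -2  : -203 -203 -3 -2

[-203, -203, -3, -2]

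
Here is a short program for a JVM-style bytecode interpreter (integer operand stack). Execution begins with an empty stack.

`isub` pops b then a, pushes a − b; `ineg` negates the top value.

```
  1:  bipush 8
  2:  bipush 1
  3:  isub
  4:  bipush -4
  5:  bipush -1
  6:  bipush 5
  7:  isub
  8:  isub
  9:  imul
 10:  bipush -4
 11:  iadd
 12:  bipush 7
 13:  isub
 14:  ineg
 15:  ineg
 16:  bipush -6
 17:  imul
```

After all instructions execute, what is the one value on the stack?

bipush 8   8
bipush 1   8 1
isub       7
bipush -4  7 -4
bipush -1  7 -4 -1
bipush 5   7 -4 -1 5
isub       7 -4 -6
isub       7 2
imul       14
bipush -4  14 -4
iadd       10
bipush 7   10 7
isub       3
ineg       -3
ineg       3
bipush -6  3 -6
imul       -18

-18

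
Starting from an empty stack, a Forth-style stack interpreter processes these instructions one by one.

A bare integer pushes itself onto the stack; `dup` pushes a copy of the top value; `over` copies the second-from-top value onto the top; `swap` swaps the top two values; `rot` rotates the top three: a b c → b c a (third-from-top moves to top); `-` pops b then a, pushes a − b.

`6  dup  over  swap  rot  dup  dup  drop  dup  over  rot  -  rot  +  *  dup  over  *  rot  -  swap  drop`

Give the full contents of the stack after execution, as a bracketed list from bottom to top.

6     6
dup   6 6
over  6 6 6
swap  6 6 6
rot   6 6 6
dup   6 6 6 6
dup   6 6 6 6 6
drop  6 6 6 6
dup   6 6 6 6 6
over  6 6 6 6 6 6
rot   6 6 6 6 6 6
-     6 6 6 6 0
rot   6 6 6 0 6
+     6 6 6 6
*     6 6 36
dup   6 6 36 36
over  6 6 36 36 36
*     6 6 36 1296
rot   6 36 1296 6
-     6 36 1290
swap  6 1290 36
drop  6 1290

[6, 1290]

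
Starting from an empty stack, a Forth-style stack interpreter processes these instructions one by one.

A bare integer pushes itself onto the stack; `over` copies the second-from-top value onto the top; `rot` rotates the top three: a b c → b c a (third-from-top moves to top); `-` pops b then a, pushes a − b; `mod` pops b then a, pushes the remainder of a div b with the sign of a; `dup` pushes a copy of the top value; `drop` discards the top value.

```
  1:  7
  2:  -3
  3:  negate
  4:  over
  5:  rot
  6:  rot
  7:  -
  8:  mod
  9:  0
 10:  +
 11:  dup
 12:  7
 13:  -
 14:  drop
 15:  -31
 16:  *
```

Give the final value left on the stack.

7      → 7
-3     → 7 -3
negate → 7 3
over   → 7 3 7
rot    → 3 7 7
rot    → 7 7 3
-      → 7 4
mod    → 3
0      → 3 0
+      → 3
dup    → 3 3
7      → 3 3 7
-      → 3 -4
drop   → 3
-31    → 3 -31
*      → -93

-93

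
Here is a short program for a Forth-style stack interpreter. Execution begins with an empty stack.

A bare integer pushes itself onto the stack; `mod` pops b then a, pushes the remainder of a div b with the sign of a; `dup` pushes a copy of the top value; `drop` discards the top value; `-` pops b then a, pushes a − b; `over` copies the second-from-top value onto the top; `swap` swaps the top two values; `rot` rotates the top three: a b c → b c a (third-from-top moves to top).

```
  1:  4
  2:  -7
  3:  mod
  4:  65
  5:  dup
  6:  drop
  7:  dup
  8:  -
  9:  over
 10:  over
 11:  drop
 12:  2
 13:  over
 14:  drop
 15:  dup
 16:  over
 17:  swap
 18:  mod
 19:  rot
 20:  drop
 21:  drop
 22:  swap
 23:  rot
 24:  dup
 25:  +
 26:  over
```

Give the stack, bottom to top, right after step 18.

[4, 0, 4, 2, 0]

4    -> 4
-7   -> 4 -7
mod  -> 4
65   -> 4 65
dup  -> 4 65 65
drop -> 4 65
dup  -> 4 65 65
-    -> 4 0
over -> 4 0 4
over -> 4 0 4 0
drop -> 4 0 4
2    -> 4 0 4 2
over -> 4 0 4 2 4
drop -> 4 0 4 2
dup  -> 4 0 4 2 2
over -> 4 0 4 2 2 2
swap -> 4 0 4 2 2 2
mod  -> 4 0 4 2 0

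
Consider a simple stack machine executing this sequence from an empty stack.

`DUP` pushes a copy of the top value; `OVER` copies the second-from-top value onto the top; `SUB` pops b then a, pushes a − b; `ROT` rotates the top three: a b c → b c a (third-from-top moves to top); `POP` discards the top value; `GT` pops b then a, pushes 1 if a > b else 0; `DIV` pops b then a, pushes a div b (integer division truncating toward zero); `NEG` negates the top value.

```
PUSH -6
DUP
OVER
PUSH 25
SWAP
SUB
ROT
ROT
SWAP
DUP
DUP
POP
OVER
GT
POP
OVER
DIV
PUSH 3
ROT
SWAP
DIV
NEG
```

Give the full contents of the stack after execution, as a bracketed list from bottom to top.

[31, 1, 2]

PUSH -6  [-6]
DUP      [-6, -6]
OVER     [-6, -6, -6]
PUSH 25  [-6, -6, -6, 25]
SWAP     [-6, -6, 25, -6]
SUB      [-6, -6, 31]
ROT      [-6, 31, -6]
ROT      [31, -6, -6]
SWAP     [31, -6, -6]
DUP      [31, -6, -6, -6]
DUP      [31, -6, -6, -6, -6]
POP      [31, -6, -6, -6]
OVER     [31, -6, -6, -6, -6]
GT       [31, -6, -6, 0]
POP      [31, -6, -6]
OVER     [31, -6, -6, -6]
DIV      [31, -6, 1]
PUSH 3   [31, -6, 1, 3]
ROT      [31, 1, 3, -6]
SWAP     [31, 1, -6, 3]
DIV      [31, 1, -2]
NEG      [31, 1, 2]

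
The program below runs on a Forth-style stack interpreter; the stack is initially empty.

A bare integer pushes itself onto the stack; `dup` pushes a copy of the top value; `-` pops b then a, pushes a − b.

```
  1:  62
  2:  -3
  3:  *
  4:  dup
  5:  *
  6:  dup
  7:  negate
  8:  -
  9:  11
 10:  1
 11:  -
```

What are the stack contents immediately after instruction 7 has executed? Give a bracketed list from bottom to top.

[34596, -34596]

62     : [62]
-3     : [62, -3]
*      : [-186]
dup    : [-186, -186]
*      : [34596]
dup    : [34596, 34596]
negate : [34596, -34596]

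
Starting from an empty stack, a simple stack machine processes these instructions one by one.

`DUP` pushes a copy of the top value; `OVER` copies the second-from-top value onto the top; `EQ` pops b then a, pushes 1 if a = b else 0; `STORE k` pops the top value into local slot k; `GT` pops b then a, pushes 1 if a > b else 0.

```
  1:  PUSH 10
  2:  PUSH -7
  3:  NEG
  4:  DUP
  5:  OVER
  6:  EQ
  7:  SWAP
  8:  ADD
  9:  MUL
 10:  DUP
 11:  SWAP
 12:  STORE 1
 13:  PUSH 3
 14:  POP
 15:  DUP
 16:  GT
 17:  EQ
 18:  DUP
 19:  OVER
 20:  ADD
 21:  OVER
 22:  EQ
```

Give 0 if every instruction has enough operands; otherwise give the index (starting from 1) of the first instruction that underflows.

PUSH 10 -> [10]
PUSH -7 -> [10, -7]
NEG     -> [10, 7]
DUP     -> [10, 7, 7]
OVER    -> [10, 7, 7, 7]
EQ      -> [10, 7, 1]
SWAP    -> [10, 1, 7]
ADD     -> [10, 8]
MUL     -> [80]
DUP     -> [80, 80]
SWAP    -> [80, 80]
STORE 1 -> [80]
PUSH 3  -> [80, 3]
POP     -> [80]
DUP     -> [80, 80]
GT      -> [0]
EQ  — needs 2 operands, stack has 1 → underflow

17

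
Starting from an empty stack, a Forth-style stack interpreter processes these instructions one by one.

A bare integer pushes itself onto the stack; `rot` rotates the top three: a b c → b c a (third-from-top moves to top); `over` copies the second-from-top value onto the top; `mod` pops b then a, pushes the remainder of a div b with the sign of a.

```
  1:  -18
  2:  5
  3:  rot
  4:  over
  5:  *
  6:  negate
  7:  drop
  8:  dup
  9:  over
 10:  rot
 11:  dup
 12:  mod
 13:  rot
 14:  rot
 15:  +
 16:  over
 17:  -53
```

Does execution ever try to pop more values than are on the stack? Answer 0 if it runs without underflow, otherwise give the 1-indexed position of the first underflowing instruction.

-18 : -18
5   : -18 5
rot  — needs 3 operands, stack has 2 → underflow

3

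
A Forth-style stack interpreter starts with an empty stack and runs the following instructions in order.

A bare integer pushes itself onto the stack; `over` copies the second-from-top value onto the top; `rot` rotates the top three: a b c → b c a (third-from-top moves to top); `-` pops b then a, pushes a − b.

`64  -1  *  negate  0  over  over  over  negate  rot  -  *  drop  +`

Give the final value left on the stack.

64     -> 64
-1     -> 64 -1
*      -> -64
negate -> 64
0      -> 64 0
over   -> 64 0 64
over   -> 64 0 64 0
over   -> 64 0 64 0 64
negate -> 64 0 64 0 -64
rot    -> 64 0 0 -64 64
-      -> 64 0 0 -128
*      -> 64 0 0
drop   -> 64 0
+      -> 64

64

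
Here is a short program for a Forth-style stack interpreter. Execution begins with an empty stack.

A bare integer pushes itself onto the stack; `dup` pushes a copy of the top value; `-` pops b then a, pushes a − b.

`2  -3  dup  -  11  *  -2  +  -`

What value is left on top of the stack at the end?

4

2   → 2
-3  → 2 -3
dup → 2 -3 -3
-   → 2 0
11  → 2 0 11
*   → 2 0
-2  → 2 0 -2
+   → 2 -2
-   → 4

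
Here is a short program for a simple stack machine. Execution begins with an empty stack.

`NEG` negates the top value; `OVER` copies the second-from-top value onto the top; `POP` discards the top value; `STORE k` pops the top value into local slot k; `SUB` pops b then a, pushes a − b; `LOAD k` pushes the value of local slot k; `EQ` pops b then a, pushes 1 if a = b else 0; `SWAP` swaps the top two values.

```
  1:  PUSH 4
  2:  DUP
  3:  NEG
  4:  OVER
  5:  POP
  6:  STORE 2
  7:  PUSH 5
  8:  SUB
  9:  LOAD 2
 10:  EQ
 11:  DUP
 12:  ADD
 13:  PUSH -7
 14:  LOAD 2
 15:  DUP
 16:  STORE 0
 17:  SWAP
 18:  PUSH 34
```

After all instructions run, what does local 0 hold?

PUSH 4  : [4]
DUP     : [4, 4]
NEG     : [4, -4]
OVER    : [4, -4, 4]
POP     : [4, -4]
STORE 2 : [4]
PUSH 5  : [4, 5]
SUB     : [-1]
LOAD 2  : [-1, -4]
EQ      : [0]
DUP     : [0, 0]
ADD     : [0]
PUSH -7 : [0, -7]
LOAD 2  : [0, -7, -4]
DUP     : [0, -7, -4, -4]
STORE 0 : [0, -7, -4]
SWAP    : [0, -4, -7]
PUSH 34 : [0, -4, -7, 34]

-4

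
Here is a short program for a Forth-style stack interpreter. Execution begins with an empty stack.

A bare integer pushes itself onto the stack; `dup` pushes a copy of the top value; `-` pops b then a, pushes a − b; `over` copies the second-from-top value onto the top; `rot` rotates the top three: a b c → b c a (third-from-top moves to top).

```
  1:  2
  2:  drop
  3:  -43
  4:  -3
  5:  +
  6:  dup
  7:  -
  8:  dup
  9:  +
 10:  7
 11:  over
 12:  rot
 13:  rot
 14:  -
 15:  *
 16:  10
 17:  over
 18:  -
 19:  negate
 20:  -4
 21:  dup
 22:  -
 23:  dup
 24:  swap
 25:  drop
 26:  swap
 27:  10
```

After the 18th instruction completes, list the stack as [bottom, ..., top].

[0, 10]

2    → 2
drop → (empty)
-43  → -43
-3   → -43 -3
+    → -46
dup  → -46 -46
-    → 0
dup  → 0 0
+    → 0
7    → 0 7
over → 0 7 0
rot  → 7 0 0
rot  → 0 0 7
-    → 0 -7
*    → 0
10   → 0 10
over → 0 10 0
-    → 0 10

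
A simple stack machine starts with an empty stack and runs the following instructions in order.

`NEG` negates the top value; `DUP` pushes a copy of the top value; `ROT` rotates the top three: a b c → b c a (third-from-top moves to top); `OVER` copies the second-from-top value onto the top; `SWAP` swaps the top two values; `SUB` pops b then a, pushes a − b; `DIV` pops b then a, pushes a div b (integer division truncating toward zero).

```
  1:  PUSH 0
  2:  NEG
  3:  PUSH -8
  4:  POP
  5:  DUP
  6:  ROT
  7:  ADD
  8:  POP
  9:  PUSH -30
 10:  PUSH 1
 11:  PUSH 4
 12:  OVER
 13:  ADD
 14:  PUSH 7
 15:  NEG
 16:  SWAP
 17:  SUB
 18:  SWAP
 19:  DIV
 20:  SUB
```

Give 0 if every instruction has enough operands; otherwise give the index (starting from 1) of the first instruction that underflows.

6

PUSH 0  : 0
NEG     : 0
PUSH -8 : 0 -8
POP     : 0
DUP     : 0 0
ROT  — needs 3 operands, stack has 2 → underflow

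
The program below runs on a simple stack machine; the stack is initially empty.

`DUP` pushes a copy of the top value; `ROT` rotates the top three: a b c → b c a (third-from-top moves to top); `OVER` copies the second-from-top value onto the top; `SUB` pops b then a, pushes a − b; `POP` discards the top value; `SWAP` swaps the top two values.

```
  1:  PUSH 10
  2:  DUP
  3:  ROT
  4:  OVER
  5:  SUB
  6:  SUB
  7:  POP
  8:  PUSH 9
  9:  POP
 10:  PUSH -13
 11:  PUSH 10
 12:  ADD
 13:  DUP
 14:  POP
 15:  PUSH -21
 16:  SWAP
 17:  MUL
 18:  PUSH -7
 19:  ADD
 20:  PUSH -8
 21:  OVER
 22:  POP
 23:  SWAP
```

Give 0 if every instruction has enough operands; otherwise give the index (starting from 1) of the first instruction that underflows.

PUSH 10  10
DUP      10 10
ROT  — needs 3 operands, stack has 2 → underflow

3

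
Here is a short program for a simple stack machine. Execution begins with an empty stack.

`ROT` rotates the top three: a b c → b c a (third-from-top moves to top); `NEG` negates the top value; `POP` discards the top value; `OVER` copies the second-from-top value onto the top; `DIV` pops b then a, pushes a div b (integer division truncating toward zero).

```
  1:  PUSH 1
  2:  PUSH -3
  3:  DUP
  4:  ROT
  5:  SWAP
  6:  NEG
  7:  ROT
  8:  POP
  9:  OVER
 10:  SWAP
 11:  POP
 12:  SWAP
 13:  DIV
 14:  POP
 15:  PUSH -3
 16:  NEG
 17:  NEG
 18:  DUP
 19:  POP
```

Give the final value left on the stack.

-3

PUSH 1   1
PUSH -3  1 -3
DUP      1 -3 -3
ROT      -3 -3 1
SWAP     -3 1 -3
NEG      -3 1 3
ROT      1 3 -3
POP      1 3
OVER     1 3 1
SWAP     1 1 3
POP      1 1
SWAP     1 1
DIV      1
POP      (empty)
PUSH -3  -3
NEG      3
NEG      -3
DUP      -3 -3
POP      -3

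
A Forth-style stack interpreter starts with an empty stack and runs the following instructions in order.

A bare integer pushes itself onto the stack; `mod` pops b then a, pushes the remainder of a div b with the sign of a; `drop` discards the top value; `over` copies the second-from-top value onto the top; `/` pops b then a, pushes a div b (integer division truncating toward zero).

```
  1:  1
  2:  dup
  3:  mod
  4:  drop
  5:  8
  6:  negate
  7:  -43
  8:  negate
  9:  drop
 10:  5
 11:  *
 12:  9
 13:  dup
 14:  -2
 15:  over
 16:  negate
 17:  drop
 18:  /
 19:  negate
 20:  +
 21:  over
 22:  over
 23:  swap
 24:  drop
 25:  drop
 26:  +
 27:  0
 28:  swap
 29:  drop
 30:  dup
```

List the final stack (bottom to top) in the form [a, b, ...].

[0, 0]

1      -> [1]
dup    -> [1, 1]
mod    -> [0]
drop   -> []
8      -> [8]
negate -> [-8]
-43    -> [-8, -43]
negate -> [-8, 43]
drop   -> [-8]
5      -> [-8, 5]
*      -> [-40]
9      -> [-40, 9]
dup    -> [-40, 9, 9]
-2     -> [-40, 9, 9, -2]
over   -> [-40, 9, 9, -2, 9]
negate -> [-40, 9, 9, -2, -9]
drop   -> [-40, 9, 9, -2]
/      -> [-40, 9, -4]
negate -> [-40, 9, 4]
+      -> [-40, 13]
over   -> [-40, 13, -40]
over   -> [-40, 13, -40, 13]
swap   -> [-40, 13, 13, -40]
drop   -> [-40, 13, 13]
drop   -> [-40, 13]
+      -> [-27]
0      -> [-27, 0]
swap   -> [0, -27]
drop   -> [0]
dup    -> [0, 0]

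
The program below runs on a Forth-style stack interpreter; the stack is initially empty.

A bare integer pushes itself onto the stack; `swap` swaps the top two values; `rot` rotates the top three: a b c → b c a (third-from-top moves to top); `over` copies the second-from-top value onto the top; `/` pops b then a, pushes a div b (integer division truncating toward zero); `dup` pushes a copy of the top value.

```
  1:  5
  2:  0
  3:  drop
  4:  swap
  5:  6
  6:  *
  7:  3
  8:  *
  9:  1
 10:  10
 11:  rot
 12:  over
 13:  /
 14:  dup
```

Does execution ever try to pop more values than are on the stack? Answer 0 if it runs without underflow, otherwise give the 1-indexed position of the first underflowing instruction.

5    → [5]
0    → [5, 0]
drop → [5]
swap  — needs 2 operands, stack has 1 → underflow

4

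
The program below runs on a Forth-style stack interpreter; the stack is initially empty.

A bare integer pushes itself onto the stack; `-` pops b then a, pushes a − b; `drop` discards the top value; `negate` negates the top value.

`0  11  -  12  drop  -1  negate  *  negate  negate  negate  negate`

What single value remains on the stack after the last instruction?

0       0
11      0 11
-       -11
12      -11 12
drop    -11
-1      -11 -1
negate  -11 1
*       -11
negate  11
negate  -11
negate  11
negate  -11

-11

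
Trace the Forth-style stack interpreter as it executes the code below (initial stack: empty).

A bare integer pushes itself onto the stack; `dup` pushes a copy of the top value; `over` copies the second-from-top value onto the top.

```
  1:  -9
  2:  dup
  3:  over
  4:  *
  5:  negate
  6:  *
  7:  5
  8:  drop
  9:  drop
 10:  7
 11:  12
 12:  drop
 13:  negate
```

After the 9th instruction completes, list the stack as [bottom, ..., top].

[]

-9     -> -9
dup    -> -9 -9
over   -> -9 -9 -9
*      -> -9 81
negate -> -9 -81
*      -> 729
5      -> 729 5
drop   -> 729
drop   -> (empty)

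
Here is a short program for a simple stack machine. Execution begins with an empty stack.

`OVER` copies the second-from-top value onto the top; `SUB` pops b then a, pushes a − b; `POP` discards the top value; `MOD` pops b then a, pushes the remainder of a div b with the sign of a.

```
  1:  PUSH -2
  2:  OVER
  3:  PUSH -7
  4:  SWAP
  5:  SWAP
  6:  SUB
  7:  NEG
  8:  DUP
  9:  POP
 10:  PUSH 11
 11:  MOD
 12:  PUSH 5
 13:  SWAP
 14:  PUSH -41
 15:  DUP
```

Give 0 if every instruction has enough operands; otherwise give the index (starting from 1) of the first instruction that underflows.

2

PUSH -2 : [-2]
OVER  — needs 2 operands, stack has 1 → underflow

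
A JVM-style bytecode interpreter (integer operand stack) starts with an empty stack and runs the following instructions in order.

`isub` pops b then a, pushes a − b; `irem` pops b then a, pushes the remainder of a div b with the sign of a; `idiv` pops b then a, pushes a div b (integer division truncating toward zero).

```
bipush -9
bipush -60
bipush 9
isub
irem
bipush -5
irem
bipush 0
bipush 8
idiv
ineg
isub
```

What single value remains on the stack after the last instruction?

bipush -9  -> -9
bipush -60 -> -9 -60
bipush 9   -> -9 -60 9
isub       -> -9 -69
irem       -> -9
bipush -5  -> -9 -5
irem       -> -4
bipush 0   -> -4 0
bipush 8   -> -4 0 8
idiv       -> -4 0
ineg       -> -4 0
isub       -> -4

-4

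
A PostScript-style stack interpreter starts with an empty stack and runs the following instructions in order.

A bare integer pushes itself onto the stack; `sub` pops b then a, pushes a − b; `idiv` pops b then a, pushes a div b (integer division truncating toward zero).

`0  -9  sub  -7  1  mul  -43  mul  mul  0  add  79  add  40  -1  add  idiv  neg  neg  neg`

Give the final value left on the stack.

-71

0     [0]
-9    [0, -9]
sub   [9]
-7    [9, -7]
1     [9, -7, 1]
mul   [9, -7]
-43   [9, -7, -43]
mul   [9, 301]
mul   [2709]
0     [2709, 0]
add   [2709]
79    [2709, 79]
add   [2788]
40    [2788, 40]
-1    [2788, 40, -1]
add   [2788, 39]
idiv  [71]
neg   [-71]
neg   [71]
neg   [-71]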